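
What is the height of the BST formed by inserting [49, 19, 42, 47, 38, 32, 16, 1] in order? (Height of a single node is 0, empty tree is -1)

Insertion order: [49, 19, 42, 47, 38, 32, 16, 1]
Tree (level-order array): [49, 19, None, 16, 42, 1, None, 38, 47, None, None, 32]
Compute height bottom-up (empty subtree = -1):
  height(1) = 1 + max(-1, -1) = 0
  height(16) = 1 + max(0, -1) = 1
  height(32) = 1 + max(-1, -1) = 0
  height(38) = 1 + max(0, -1) = 1
  height(47) = 1 + max(-1, -1) = 0
  height(42) = 1 + max(1, 0) = 2
  height(19) = 1 + max(1, 2) = 3
  height(49) = 1 + max(3, -1) = 4
Height = 4


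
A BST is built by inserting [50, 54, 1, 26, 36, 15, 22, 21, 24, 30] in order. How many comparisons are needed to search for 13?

Search path for 13: 50 -> 1 -> 26 -> 15
Found: False
Comparisons: 4


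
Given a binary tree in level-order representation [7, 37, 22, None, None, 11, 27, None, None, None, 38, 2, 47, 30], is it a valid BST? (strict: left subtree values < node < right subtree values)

Level-order array: [7, 37, 22, None, None, 11, 27, None, None, None, 38, 2, 47, 30]
Validate using subtree bounds (lo, hi): at each node, require lo < value < hi,
then recurse left with hi=value and right with lo=value.
Preorder trace (stopping at first violation):
  at node 7 with bounds (-inf, +inf): OK
  at node 37 with bounds (-inf, 7): VIOLATION
Node 37 violates its bound: not (-inf < 37 < 7).
Result: Not a valid BST


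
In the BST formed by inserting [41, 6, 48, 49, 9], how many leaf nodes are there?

Tree built from: [41, 6, 48, 49, 9]
Tree (level-order array): [41, 6, 48, None, 9, None, 49]
Rule: A leaf has 0 children.
Per-node child counts:
  node 41: 2 child(ren)
  node 6: 1 child(ren)
  node 9: 0 child(ren)
  node 48: 1 child(ren)
  node 49: 0 child(ren)
Matching nodes: [9, 49]
Count of leaf nodes: 2


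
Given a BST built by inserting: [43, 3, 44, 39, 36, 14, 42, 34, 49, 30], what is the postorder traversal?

Tree insertion order: [43, 3, 44, 39, 36, 14, 42, 34, 49, 30]
Tree (level-order array): [43, 3, 44, None, 39, None, 49, 36, 42, None, None, 14, None, None, None, None, 34, 30]
Postorder traversal: [30, 34, 14, 36, 42, 39, 3, 49, 44, 43]


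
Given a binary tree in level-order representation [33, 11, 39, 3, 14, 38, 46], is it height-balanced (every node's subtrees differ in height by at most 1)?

Tree (level-order array): [33, 11, 39, 3, 14, 38, 46]
Definition: a tree is height-balanced if, at every node, |h(left) - h(right)| <= 1 (empty subtree has height -1).
Bottom-up per-node check:
  node 3: h_left=-1, h_right=-1, diff=0 [OK], height=0
  node 14: h_left=-1, h_right=-1, diff=0 [OK], height=0
  node 11: h_left=0, h_right=0, diff=0 [OK], height=1
  node 38: h_left=-1, h_right=-1, diff=0 [OK], height=0
  node 46: h_left=-1, h_right=-1, diff=0 [OK], height=0
  node 39: h_left=0, h_right=0, diff=0 [OK], height=1
  node 33: h_left=1, h_right=1, diff=0 [OK], height=2
All nodes satisfy the balance condition.
Result: Balanced


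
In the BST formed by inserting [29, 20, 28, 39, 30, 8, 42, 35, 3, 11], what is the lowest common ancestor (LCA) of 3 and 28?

Tree insertion order: [29, 20, 28, 39, 30, 8, 42, 35, 3, 11]
Tree (level-order array): [29, 20, 39, 8, 28, 30, 42, 3, 11, None, None, None, 35]
In a BST, the LCA of p=3, q=28 is the first node v on the
root-to-leaf path with p <= v <= q (go left if both < v, right if both > v).
Walk from root:
  at 29: both 3 and 28 < 29, go left
  at 20: 3 <= 20 <= 28, this is the LCA
LCA = 20


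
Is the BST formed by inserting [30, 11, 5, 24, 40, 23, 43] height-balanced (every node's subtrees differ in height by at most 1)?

Tree (level-order array): [30, 11, 40, 5, 24, None, 43, None, None, 23]
Definition: a tree is height-balanced if, at every node, |h(left) - h(right)| <= 1 (empty subtree has height -1).
Bottom-up per-node check:
  node 5: h_left=-1, h_right=-1, diff=0 [OK], height=0
  node 23: h_left=-1, h_right=-1, diff=0 [OK], height=0
  node 24: h_left=0, h_right=-1, diff=1 [OK], height=1
  node 11: h_left=0, h_right=1, diff=1 [OK], height=2
  node 43: h_left=-1, h_right=-1, diff=0 [OK], height=0
  node 40: h_left=-1, h_right=0, diff=1 [OK], height=1
  node 30: h_left=2, h_right=1, diff=1 [OK], height=3
All nodes satisfy the balance condition.
Result: Balanced


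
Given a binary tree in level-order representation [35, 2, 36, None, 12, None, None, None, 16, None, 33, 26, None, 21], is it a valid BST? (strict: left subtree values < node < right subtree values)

Level-order array: [35, 2, 36, None, 12, None, None, None, 16, None, 33, 26, None, 21]
Validate using subtree bounds (lo, hi): at each node, require lo < value < hi,
then recurse left with hi=value and right with lo=value.
Preorder trace (stopping at first violation):
  at node 35 with bounds (-inf, +inf): OK
  at node 2 with bounds (-inf, 35): OK
  at node 12 with bounds (2, 35): OK
  at node 16 with bounds (12, 35): OK
  at node 33 with bounds (16, 35): OK
  at node 26 with bounds (16, 33): OK
  at node 21 with bounds (16, 26): OK
  at node 36 with bounds (35, +inf): OK
No violation found at any node.
Result: Valid BST


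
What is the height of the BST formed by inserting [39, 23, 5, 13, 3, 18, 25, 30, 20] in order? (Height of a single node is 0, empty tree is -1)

Insertion order: [39, 23, 5, 13, 3, 18, 25, 30, 20]
Tree (level-order array): [39, 23, None, 5, 25, 3, 13, None, 30, None, None, None, 18, None, None, None, 20]
Compute height bottom-up (empty subtree = -1):
  height(3) = 1 + max(-1, -1) = 0
  height(20) = 1 + max(-1, -1) = 0
  height(18) = 1 + max(-1, 0) = 1
  height(13) = 1 + max(-1, 1) = 2
  height(5) = 1 + max(0, 2) = 3
  height(30) = 1 + max(-1, -1) = 0
  height(25) = 1 + max(-1, 0) = 1
  height(23) = 1 + max(3, 1) = 4
  height(39) = 1 + max(4, -1) = 5
Height = 5


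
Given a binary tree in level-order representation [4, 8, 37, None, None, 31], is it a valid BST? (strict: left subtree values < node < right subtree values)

Level-order array: [4, 8, 37, None, None, 31]
Validate using subtree bounds (lo, hi): at each node, require lo < value < hi,
then recurse left with hi=value and right with lo=value.
Preorder trace (stopping at first violation):
  at node 4 with bounds (-inf, +inf): OK
  at node 8 with bounds (-inf, 4): VIOLATION
Node 8 violates its bound: not (-inf < 8 < 4).
Result: Not a valid BST


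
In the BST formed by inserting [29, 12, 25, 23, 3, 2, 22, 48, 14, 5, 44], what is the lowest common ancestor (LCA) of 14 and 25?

Tree insertion order: [29, 12, 25, 23, 3, 2, 22, 48, 14, 5, 44]
Tree (level-order array): [29, 12, 48, 3, 25, 44, None, 2, 5, 23, None, None, None, None, None, None, None, 22, None, 14]
In a BST, the LCA of p=14, q=25 is the first node v on the
root-to-leaf path with p <= v <= q (go left if both < v, right if both > v).
Walk from root:
  at 29: both 14 and 25 < 29, go left
  at 12: both 14 and 25 > 12, go right
  at 25: 14 <= 25 <= 25, this is the LCA
LCA = 25


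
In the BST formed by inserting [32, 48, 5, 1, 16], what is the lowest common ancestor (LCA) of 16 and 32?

Tree insertion order: [32, 48, 5, 1, 16]
Tree (level-order array): [32, 5, 48, 1, 16]
In a BST, the LCA of p=16, q=32 is the first node v on the
root-to-leaf path with p <= v <= q (go left if both < v, right if both > v).
Walk from root:
  at 32: 16 <= 32 <= 32, this is the LCA
LCA = 32


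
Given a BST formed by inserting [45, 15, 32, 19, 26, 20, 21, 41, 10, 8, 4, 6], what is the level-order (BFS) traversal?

Tree insertion order: [45, 15, 32, 19, 26, 20, 21, 41, 10, 8, 4, 6]
Tree (level-order array): [45, 15, None, 10, 32, 8, None, 19, 41, 4, None, None, 26, None, None, None, 6, 20, None, None, None, None, 21]
BFS from the root, enqueuing left then right child of each popped node:
  queue [45] -> pop 45, enqueue [15], visited so far: [45]
  queue [15] -> pop 15, enqueue [10, 32], visited so far: [45, 15]
  queue [10, 32] -> pop 10, enqueue [8], visited so far: [45, 15, 10]
  queue [32, 8] -> pop 32, enqueue [19, 41], visited so far: [45, 15, 10, 32]
  queue [8, 19, 41] -> pop 8, enqueue [4], visited so far: [45, 15, 10, 32, 8]
  queue [19, 41, 4] -> pop 19, enqueue [26], visited so far: [45, 15, 10, 32, 8, 19]
  queue [41, 4, 26] -> pop 41, enqueue [none], visited so far: [45, 15, 10, 32, 8, 19, 41]
  queue [4, 26] -> pop 4, enqueue [6], visited so far: [45, 15, 10, 32, 8, 19, 41, 4]
  queue [26, 6] -> pop 26, enqueue [20], visited so far: [45, 15, 10, 32, 8, 19, 41, 4, 26]
  queue [6, 20] -> pop 6, enqueue [none], visited so far: [45, 15, 10, 32, 8, 19, 41, 4, 26, 6]
  queue [20] -> pop 20, enqueue [21], visited so far: [45, 15, 10, 32, 8, 19, 41, 4, 26, 6, 20]
  queue [21] -> pop 21, enqueue [none], visited so far: [45, 15, 10, 32, 8, 19, 41, 4, 26, 6, 20, 21]
Result: [45, 15, 10, 32, 8, 19, 41, 4, 26, 6, 20, 21]


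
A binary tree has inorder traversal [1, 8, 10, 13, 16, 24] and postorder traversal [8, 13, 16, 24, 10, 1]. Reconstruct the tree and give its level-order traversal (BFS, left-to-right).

Inorder:   [1, 8, 10, 13, 16, 24]
Postorder: [8, 13, 16, 24, 10, 1]
Algorithm: postorder visits root last, so walk postorder right-to-left;
each value is the root of the current inorder slice — split it at that
value, recurse on the right subtree first, then the left.
Recursive splits:
  root=1; inorder splits into left=[], right=[8, 10, 13, 16, 24]
  root=10; inorder splits into left=[8], right=[13, 16, 24]
  root=24; inorder splits into left=[13, 16], right=[]
  root=16; inorder splits into left=[13], right=[]
  root=13; inorder splits into left=[], right=[]
  root=8; inorder splits into left=[], right=[]
Reconstructed level-order: [1, 10, 8, 24, 16, 13]


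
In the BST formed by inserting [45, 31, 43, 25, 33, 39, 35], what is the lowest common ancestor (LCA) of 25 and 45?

Tree insertion order: [45, 31, 43, 25, 33, 39, 35]
Tree (level-order array): [45, 31, None, 25, 43, None, None, 33, None, None, 39, 35]
In a BST, the LCA of p=25, q=45 is the first node v on the
root-to-leaf path with p <= v <= q (go left if both < v, right if both > v).
Walk from root:
  at 45: 25 <= 45 <= 45, this is the LCA
LCA = 45


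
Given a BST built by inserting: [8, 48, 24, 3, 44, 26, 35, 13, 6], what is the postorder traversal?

Tree insertion order: [8, 48, 24, 3, 44, 26, 35, 13, 6]
Tree (level-order array): [8, 3, 48, None, 6, 24, None, None, None, 13, 44, None, None, 26, None, None, 35]
Postorder traversal: [6, 3, 13, 35, 26, 44, 24, 48, 8]


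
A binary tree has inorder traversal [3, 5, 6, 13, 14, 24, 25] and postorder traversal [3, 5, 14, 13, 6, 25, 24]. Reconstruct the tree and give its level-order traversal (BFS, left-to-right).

Inorder:   [3, 5, 6, 13, 14, 24, 25]
Postorder: [3, 5, 14, 13, 6, 25, 24]
Algorithm: postorder visits root last, so walk postorder right-to-left;
each value is the root of the current inorder slice — split it at that
value, recurse on the right subtree first, then the left.
Recursive splits:
  root=24; inorder splits into left=[3, 5, 6, 13, 14], right=[25]
  root=25; inorder splits into left=[], right=[]
  root=6; inorder splits into left=[3, 5], right=[13, 14]
  root=13; inorder splits into left=[], right=[14]
  root=14; inorder splits into left=[], right=[]
  root=5; inorder splits into left=[3], right=[]
  root=3; inorder splits into left=[], right=[]
Reconstructed level-order: [24, 6, 25, 5, 13, 3, 14]


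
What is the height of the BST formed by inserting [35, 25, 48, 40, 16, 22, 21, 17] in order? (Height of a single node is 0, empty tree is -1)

Insertion order: [35, 25, 48, 40, 16, 22, 21, 17]
Tree (level-order array): [35, 25, 48, 16, None, 40, None, None, 22, None, None, 21, None, 17]
Compute height bottom-up (empty subtree = -1):
  height(17) = 1 + max(-1, -1) = 0
  height(21) = 1 + max(0, -1) = 1
  height(22) = 1 + max(1, -1) = 2
  height(16) = 1 + max(-1, 2) = 3
  height(25) = 1 + max(3, -1) = 4
  height(40) = 1 + max(-1, -1) = 0
  height(48) = 1 + max(0, -1) = 1
  height(35) = 1 + max(4, 1) = 5
Height = 5


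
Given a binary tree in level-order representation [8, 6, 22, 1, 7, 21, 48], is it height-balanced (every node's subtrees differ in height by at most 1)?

Tree (level-order array): [8, 6, 22, 1, 7, 21, 48]
Definition: a tree is height-balanced if, at every node, |h(left) - h(right)| <= 1 (empty subtree has height -1).
Bottom-up per-node check:
  node 1: h_left=-1, h_right=-1, diff=0 [OK], height=0
  node 7: h_left=-1, h_right=-1, diff=0 [OK], height=0
  node 6: h_left=0, h_right=0, diff=0 [OK], height=1
  node 21: h_left=-1, h_right=-1, diff=0 [OK], height=0
  node 48: h_left=-1, h_right=-1, diff=0 [OK], height=0
  node 22: h_left=0, h_right=0, diff=0 [OK], height=1
  node 8: h_left=1, h_right=1, diff=0 [OK], height=2
All nodes satisfy the balance condition.
Result: Balanced


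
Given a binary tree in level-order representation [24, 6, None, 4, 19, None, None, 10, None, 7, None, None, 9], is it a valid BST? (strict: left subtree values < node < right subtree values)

Level-order array: [24, 6, None, 4, 19, None, None, 10, None, 7, None, None, 9]
Validate using subtree bounds (lo, hi): at each node, require lo < value < hi,
then recurse left with hi=value and right with lo=value.
Preorder trace (stopping at first violation):
  at node 24 with bounds (-inf, +inf): OK
  at node 6 with bounds (-inf, 24): OK
  at node 4 with bounds (-inf, 6): OK
  at node 19 with bounds (6, 24): OK
  at node 10 with bounds (6, 19): OK
  at node 7 with bounds (6, 10): OK
  at node 9 with bounds (7, 10): OK
No violation found at any node.
Result: Valid BST


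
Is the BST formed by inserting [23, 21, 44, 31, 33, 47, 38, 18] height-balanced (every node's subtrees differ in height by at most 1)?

Tree (level-order array): [23, 21, 44, 18, None, 31, 47, None, None, None, 33, None, None, None, 38]
Definition: a tree is height-balanced if, at every node, |h(left) - h(right)| <= 1 (empty subtree has height -1).
Bottom-up per-node check:
  node 18: h_left=-1, h_right=-1, diff=0 [OK], height=0
  node 21: h_left=0, h_right=-1, diff=1 [OK], height=1
  node 38: h_left=-1, h_right=-1, diff=0 [OK], height=0
  node 33: h_left=-1, h_right=0, diff=1 [OK], height=1
  node 31: h_left=-1, h_right=1, diff=2 [FAIL (|-1-1|=2 > 1)], height=2
  node 47: h_left=-1, h_right=-1, diff=0 [OK], height=0
  node 44: h_left=2, h_right=0, diff=2 [FAIL (|2-0|=2 > 1)], height=3
  node 23: h_left=1, h_right=3, diff=2 [FAIL (|1-3|=2 > 1)], height=4
Node 31 violates the condition: |-1 - 1| = 2 > 1.
Result: Not balanced


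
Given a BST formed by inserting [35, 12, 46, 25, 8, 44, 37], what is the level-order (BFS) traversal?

Tree insertion order: [35, 12, 46, 25, 8, 44, 37]
Tree (level-order array): [35, 12, 46, 8, 25, 44, None, None, None, None, None, 37]
BFS from the root, enqueuing left then right child of each popped node:
  queue [35] -> pop 35, enqueue [12, 46], visited so far: [35]
  queue [12, 46] -> pop 12, enqueue [8, 25], visited so far: [35, 12]
  queue [46, 8, 25] -> pop 46, enqueue [44], visited so far: [35, 12, 46]
  queue [8, 25, 44] -> pop 8, enqueue [none], visited so far: [35, 12, 46, 8]
  queue [25, 44] -> pop 25, enqueue [none], visited so far: [35, 12, 46, 8, 25]
  queue [44] -> pop 44, enqueue [37], visited so far: [35, 12, 46, 8, 25, 44]
  queue [37] -> pop 37, enqueue [none], visited so far: [35, 12, 46, 8, 25, 44, 37]
Result: [35, 12, 46, 8, 25, 44, 37]


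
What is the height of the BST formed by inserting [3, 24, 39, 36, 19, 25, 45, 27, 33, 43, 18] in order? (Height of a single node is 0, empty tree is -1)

Insertion order: [3, 24, 39, 36, 19, 25, 45, 27, 33, 43, 18]
Tree (level-order array): [3, None, 24, 19, 39, 18, None, 36, 45, None, None, 25, None, 43, None, None, 27, None, None, None, 33]
Compute height bottom-up (empty subtree = -1):
  height(18) = 1 + max(-1, -1) = 0
  height(19) = 1 + max(0, -1) = 1
  height(33) = 1 + max(-1, -1) = 0
  height(27) = 1 + max(-1, 0) = 1
  height(25) = 1 + max(-1, 1) = 2
  height(36) = 1 + max(2, -1) = 3
  height(43) = 1 + max(-1, -1) = 0
  height(45) = 1 + max(0, -1) = 1
  height(39) = 1 + max(3, 1) = 4
  height(24) = 1 + max(1, 4) = 5
  height(3) = 1 + max(-1, 5) = 6
Height = 6


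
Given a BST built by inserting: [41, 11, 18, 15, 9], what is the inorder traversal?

Tree insertion order: [41, 11, 18, 15, 9]
Tree (level-order array): [41, 11, None, 9, 18, None, None, 15]
Inorder traversal: [9, 11, 15, 18, 41]


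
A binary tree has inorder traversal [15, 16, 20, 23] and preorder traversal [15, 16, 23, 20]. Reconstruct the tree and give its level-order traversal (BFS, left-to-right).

Inorder:  [15, 16, 20, 23]
Preorder: [15, 16, 23, 20]
Algorithm: preorder visits root first, so consume preorder in order;
for each root, split the current inorder slice at that value into
left-subtree inorder and right-subtree inorder, then recurse.
Recursive splits:
  root=15; inorder splits into left=[], right=[16, 20, 23]
  root=16; inorder splits into left=[], right=[20, 23]
  root=23; inorder splits into left=[20], right=[]
  root=20; inorder splits into left=[], right=[]
Reconstructed level-order: [15, 16, 23, 20]


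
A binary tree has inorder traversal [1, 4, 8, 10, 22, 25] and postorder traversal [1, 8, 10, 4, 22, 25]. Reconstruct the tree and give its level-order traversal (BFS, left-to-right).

Inorder:   [1, 4, 8, 10, 22, 25]
Postorder: [1, 8, 10, 4, 22, 25]
Algorithm: postorder visits root last, so walk postorder right-to-left;
each value is the root of the current inorder slice — split it at that
value, recurse on the right subtree first, then the left.
Recursive splits:
  root=25; inorder splits into left=[1, 4, 8, 10, 22], right=[]
  root=22; inorder splits into left=[1, 4, 8, 10], right=[]
  root=4; inorder splits into left=[1], right=[8, 10]
  root=10; inorder splits into left=[8], right=[]
  root=8; inorder splits into left=[], right=[]
  root=1; inorder splits into left=[], right=[]
Reconstructed level-order: [25, 22, 4, 1, 10, 8]


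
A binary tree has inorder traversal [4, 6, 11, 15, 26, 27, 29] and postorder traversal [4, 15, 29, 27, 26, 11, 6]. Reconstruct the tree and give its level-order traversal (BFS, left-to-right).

Inorder:   [4, 6, 11, 15, 26, 27, 29]
Postorder: [4, 15, 29, 27, 26, 11, 6]
Algorithm: postorder visits root last, so walk postorder right-to-left;
each value is the root of the current inorder slice — split it at that
value, recurse on the right subtree first, then the left.
Recursive splits:
  root=6; inorder splits into left=[4], right=[11, 15, 26, 27, 29]
  root=11; inorder splits into left=[], right=[15, 26, 27, 29]
  root=26; inorder splits into left=[15], right=[27, 29]
  root=27; inorder splits into left=[], right=[29]
  root=29; inorder splits into left=[], right=[]
  root=15; inorder splits into left=[], right=[]
  root=4; inorder splits into left=[], right=[]
Reconstructed level-order: [6, 4, 11, 26, 15, 27, 29]


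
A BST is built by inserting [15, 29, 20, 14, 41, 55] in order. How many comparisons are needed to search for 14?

Search path for 14: 15 -> 14
Found: True
Comparisons: 2


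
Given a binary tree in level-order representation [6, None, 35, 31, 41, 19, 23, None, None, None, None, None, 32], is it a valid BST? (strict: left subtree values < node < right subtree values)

Level-order array: [6, None, 35, 31, 41, 19, 23, None, None, None, None, None, 32]
Validate using subtree bounds (lo, hi): at each node, require lo < value < hi,
then recurse left with hi=value and right with lo=value.
Preorder trace (stopping at first violation):
  at node 6 with bounds (-inf, +inf): OK
  at node 35 with bounds (6, +inf): OK
  at node 31 with bounds (6, 35): OK
  at node 19 with bounds (6, 31): OK
  at node 23 with bounds (31, 35): VIOLATION
Node 23 violates its bound: not (31 < 23 < 35).
Result: Not a valid BST


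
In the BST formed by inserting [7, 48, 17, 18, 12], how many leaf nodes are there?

Tree built from: [7, 48, 17, 18, 12]
Tree (level-order array): [7, None, 48, 17, None, 12, 18]
Rule: A leaf has 0 children.
Per-node child counts:
  node 7: 1 child(ren)
  node 48: 1 child(ren)
  node 17: 2 child(ren)
  node 12: 0 child(ren)
  node 18: 0 child(ren)
Matching nodes: [12, 18]
Count of leaf nodes: 2


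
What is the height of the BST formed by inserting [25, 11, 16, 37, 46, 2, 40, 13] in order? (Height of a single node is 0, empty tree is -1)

Insertion order: [25, 11, 16, 37, 46, 2, 40, 13]
Tree (level-order array): [25, 11, 37, 2, 16, None, 46, None, None, 13, None, 40]
Compute height bottom-up (empty subtree = -1):
  height(2) = 1 + max(-1, -1) = 0
  height(13) = 1 + max(-1, -1) = 0
  height(16) = 1 + max(0, -1) = 1
  height(11) = 1 + max(0, 1) = 2
  height(40) = 1 + max(-1, -1) = 0
  height(46) = 1 + max(0, -1) = 1
  height(37) = 1 + max(-1, 1) = 2
  height(25) = 1 + max(2, 2) = 3
Height = 3


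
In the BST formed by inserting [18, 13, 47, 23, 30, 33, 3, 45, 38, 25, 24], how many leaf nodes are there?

Tree built from: [18, 13, 47, 23, 30, 33, 3, 45, 38, 25, 24]
Tree (level-order array): [18, 13, 47, 3, None, 23, None, None, None, None, 30, 25, 33, 24, None, None, 45, None, None, 38]
Rule: A leaf has 0 children.
Per-node child counts:
  node 18: 2 child(ren)
  node 13: 1 child(ren)
  node 3: 0 child(ren)
  node 47: 1 child(ren)
  node 23: 1 child(ren)
  node 30: 2 child(ren)
  node 25: 1 child(ren)
  node 24: 0 child(ren)
  node 33: 1 child(ren)
  node 45: 1 child(ren)
  node 38: 0 child(ren)
Matching nodes: [3, 24, 38]
Count of leaf nodes: 3


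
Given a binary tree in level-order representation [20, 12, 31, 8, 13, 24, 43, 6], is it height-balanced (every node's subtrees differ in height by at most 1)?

Tree (level-order array): [20, 12, 31, 8, 13, 24, 43, 6]
Definition: a tree is height-balanced if, at every node, |h(left) - h(right)| <= 1 (empty subtree has height -1).
Bottom-up per-node check:
  node 6: h_left=-1, h_right=-1, diff=0 [OK], height=0
  node 8: h_left=0, h_right=-1, diff=1 [OK], height=1
  node 13: h_left=-1, h_right=-1, diff=0 [OK], height=0
  node 12: h_left=1, h_right=0, diff=1 [OK], height=2
  node 24: h_left=-1, h_right=-1, diff=0 [OK], height=0
  node 43: h_left=-1, h_right=-1, diff=0 [OK], height=0
  node 31: h_left=0, h_right=0, diff=0 [OK], height=1
  node 20: h_left=2, h_right=1, diff=1 [OK], height=3
All nodes satisfy the balance condition.
Result: Balanced


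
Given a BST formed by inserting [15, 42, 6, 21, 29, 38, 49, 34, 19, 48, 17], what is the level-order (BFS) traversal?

Tree insertion order: [15, 42, 6, 21, 29, 38, 49, 34, 19, 48, 17]
Tree (level-order array): [15, 6, 42, None, None, 21, 49, 19, 29, 48, None, 17, None, None, 38, None, None, None, None, 34]
BFS from the root, enqueuing left then right child of each popped node:
  queue [15] -> pop 15, enqueue [6, 42], visited so far: [15]
  queue [6, 42] -> pop 6, enqueue [none], visited so far: [15, 6]
  queue [42] -> pop 42, enqueue [21, 49], visited so far: [15, 6, 42]
  queue [21, 49] -> pop 21, enqueue [19, 29], visited so far: [15, 6, 42, 21]
  queue [49, 19, 29] -> pop 49, enqueue [48], visited so far: [15, 6, 42, 21, 49]
  queue [19, 29, 48] -> pop 19, enqueue [17], visited so far: [15, 6, 42, 21, 49, 19]
  queue [29, 48, 17] -> pop 29, enqueue [38], visited so far: [15, 6, 42, 21, 49, 19, 29]
  queue [48, 17, 38] -> pop 48, enqueue [none], visited so far: [15, 6, 42, 21, 49, 19, 29, 48]
  queue [17, 38] -> pop 17, enqueue [none], visited so far: [15, 6, 42, 21, 49, 19, 29, 48, 17]
  queue [38] -> pop 38, enqueue [34], visited so far: [15, 6, 42, 21, 49, 19, 29, 48, 17, 38]
  queue [34] -> pop 34, enqueue [none], visited so far: [15, 6, 42, 21, 49, 19, 29, 48, 17, 38, 34]
Result: [15, 6, 42, 21, 49, 19, 29, 48, 17, 38, 34]


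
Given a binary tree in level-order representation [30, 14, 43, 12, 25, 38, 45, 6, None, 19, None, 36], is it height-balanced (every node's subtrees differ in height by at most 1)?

Tree (level-order array): [30, 14, 43, 12, 25, 38, 45, 6, None, 19, None, 36]
Definition: a tree is height-balanced if, at every node, |h(left) - h(right)| <= 1 (empty subtree has height -1).
Bottom-up per-node check:
  node 6: h_left=-1, h_right=-1, diff=0 [OK], height=0
  node 12: h_left=0, h_right=-1, diff=1 [OK], height=1
  node 19: h_left=-1, h_right=-1, diff=0 [OK], height=0
  node 25: h_left=0, h_right=-1, diff=1 [OK], height=1
  node 14: h_left=1, h_right=1, diff=0 [OK], height=2
  node 36: h_left=-1, h_right=-1, diff=0 [OK], height=0
  node 38: h_left=0, h_right=-1, diff=1 [OK], height=1
  node 45: h_left=-1, h_right=-1, diff=0 [OK], height=0
  node 43: h_left=1, h_right=0, diff=1 [OK], height=2
  node 30: h_left=2, h_right=2, diff=0 [OK], height=3
All nodes satisfy the balance condition.
Result: Balanced


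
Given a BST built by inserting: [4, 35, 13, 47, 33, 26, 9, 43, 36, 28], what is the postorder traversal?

Tree insertion order: [4, 35, 13, 47, 33, 26, 9, 43, 36, 28]
Tree (level-order array): [4, None, 35, 13, 47, 9, 33, 43, None, None, None, 26, None, 36, None, None, 28]
Postorder traversal: [9, 28, 26, 33, 13, 36, 43, 47, 35, 4]


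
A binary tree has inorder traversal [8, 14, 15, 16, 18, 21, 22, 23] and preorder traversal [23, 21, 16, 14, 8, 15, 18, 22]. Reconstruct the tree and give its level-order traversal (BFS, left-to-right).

Inorder:  [8, 14, 15, 16, 18, 21, 22, 23]
Preorder: [23, 21, 16, 14, 8, 15, 18, 22]
Algorithm: preorder visits root first, so consume preorder in order;
for each root, split the current inorder slice at that value into
left-subtree inorder and right-subtree inorder, then recurse.
Recursive splits:
  root=23; inorder splits into left=[8, 14, 15, 16, 18, 21, 22], right=[]
  root=21; inorder splits into left=[8, 14, 15, 16, 18], right=[22]
  root=16; inorder splits into left=[8, 14, 15], right=[18]
  root=14; inorder splits into left=[8], right=[15]
  root=8; inorder splits into left=[], right=[]
  root=15; inorder splits into left=[], right=[]
  root=18; inorder splits into left=[], right=[]
  root=22; inorder splits into left=[], right=[]
Reconstructed level-order: [23, 21, 16, 22, 14, 18, 8, 15]


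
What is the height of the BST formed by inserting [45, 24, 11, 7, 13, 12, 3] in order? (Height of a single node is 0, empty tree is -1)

Insertion order: [45, 24, 11, 7, 13, 12, 3]
Tree (level-order array): [45, 24, None, 11, None, 7, 13, 3, None, 12]
Compute height bottom-up (empty subtree = -1):
  height(3) = 1 + max(-1, -1) = 0
  height(7) = 1 + max(0, -1) = 1
  height(12) = 1 + max(-1, -1) = 0
  height(13) = 1 + max(0, -1) = 1
  height(11) = 1 + max(1, 1) = 2
  height(24) = 1 + max(2, -1) = 3
  height(45) = 1 + max(3, -1) = 4
Height = 4


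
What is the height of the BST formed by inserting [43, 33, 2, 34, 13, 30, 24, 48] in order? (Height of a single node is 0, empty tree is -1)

Insertion order: [43, 33, 2, 34, 13, 30, 24, 48]
Tree (level-order array): [43, 33, 48, 2, 34, None, None, None, 13, None, None, None, 30, 24]
Compute height bottom-up (empty subtree = -1):
  height(24) = 1 + max(-1, -1) = 0
  height(30) = 1 + max(0, -1) = 1
  height(13) = 1 + max(-1, 1) = 2
  height(2) = 1 + max(-1, 2) = 3
  height(34) = 1 + max(-1, -1) = 0
  height(33) = 1 + max(3, 0) = 4
  height(48) = 1 + max(-1, -1) = 0
  height(43) = 1 + max(4, 0) = 5
Height = 5


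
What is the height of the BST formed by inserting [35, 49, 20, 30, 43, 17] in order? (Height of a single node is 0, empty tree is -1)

Insertion order: [35, 49, 20, 30, 43, 17]
Tree (level-order array): [35, 20, 49, 17, 30, 43]
Compute height bottom-up (empty subtree = -1):
  height(17) = 1 + max(-1, -1) = 0
  height(30) = 1 + max(-1, -1) = 0
  height(20) = 1 + max(0, 0) = 1
  height(43) = 1 + max(-1, -1) = 0
  height(49) = 1 + max(0, -1) = 1
  height(35) = 1 + max(1, 1) = 2
Height = 2


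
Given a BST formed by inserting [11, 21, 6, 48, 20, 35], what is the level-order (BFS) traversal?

Tree insertion order: [11, 21, 6, 48, 20, 35]
Tree (level-order array): [11, 6, 21, None, None, 20, 48, None, None, 35]
BFS from the root, enqueuing left then right child of each popped node:
  queue [11] -> pop 11, enqueue [6, 21], visited so far: [11]
  queue [6, 21] -> pop 6, enqueue [none], visited so far: [11, 6]
  queue [21] -> pop 21, enqueue [20, 48], visited so far: [11, 6, 21]
  queue [20, 48] -> pop 20, enqueue [none], visited so far: [11, 6, 21, 20]
  queue [48] -> pop 48, enqueue [35], visited so far: [11, 6, 21, 20, 48]
  queue [35] -> pop 35, enqueue [none], visited so far: [11, 6, 21, 20, 48, 35]
Result: [11, 6, 21, 20, 48, 35]


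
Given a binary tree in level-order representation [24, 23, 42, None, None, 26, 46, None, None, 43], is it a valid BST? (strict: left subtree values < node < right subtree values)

Level-order array: [24, 23, 42, None, None, 26, 46, None, None, 43]
Validate using subtree bounds (lo, hi): at each node, require lo < value < hi,
then recurse left with hi=value and right with lo=value.
Preorder trace (stopping at first violation):
  at node 24 with bounds (-inf, +inf): OK
  at node 23 with bounds (-inf, 24): OK
  at node 42 with bounds (24, +inf): OK
  at node 26 with bounds (24, 42): OK
  at node 46 with bounds (42, +inf): OK
  at node 43 with bounds (42, 46): OK
No violation found at any node.
Result: Valid BST


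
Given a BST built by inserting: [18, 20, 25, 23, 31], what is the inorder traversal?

Tree insertion order: [18, 20, 25, 23, 31]
Tree (level-order array): [18, None, 20, None, 25, 23, 31]
Inorder traversal: [18, 20, 23, 25, 31]


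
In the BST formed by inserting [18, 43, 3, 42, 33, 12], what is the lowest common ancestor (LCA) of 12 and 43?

Tree insertion order: [18, 43, 3, 42, 33, 12]
Tree (level-order array): [18, 3, 43, None, 12, 42, None, None, None, 33]
In a BST, the LCA of p=12, q=43 is the first node v on the
root-to-leaf path with p <= v <= q (go left if both < v, right if both > v).
Walk from root:
  at 18: 12 <= 18 <= 43, this is the LCA
LCA = 18


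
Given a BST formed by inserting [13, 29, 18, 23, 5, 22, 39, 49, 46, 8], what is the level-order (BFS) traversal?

Tree insertion order: [13, 29, 18, 23, 5, 22, 39, 49, 46, 8]
Tree (level-order array): [13, 5, 29, None, 8, 18, 39, None, None, None, 23, None, 49, 22, None, 46]
BFS from the root, enqueuing left then right child of each popped node:
  queue [13] -> pop 13, enqueue [5, 29], visited so far: [13]
  queue [5, 29] -> pop 5, enqueue [8], visited so far: [13, 5]
  queue [29, 8] -> pop 29, enqueue [18, 39], visited so far: [13, 5, 29]
  queue [8, 18, 39] -> pop 8, enqueue [none], visited so far: [13, 5, 29, 8]
  queue [18, 39] -> pop 18, enqueue [23], visited so far: [13, 5, 29, 8, 18]
  queue [39, 23] -> pop 39, enqueue [49], visited so far: [13, 5, 29, 8, 18, 39]
  queue [23, 49] -> pop 23, enqueue [22], visited so far: [13, 5, 29, 8, 18, 39, 23]
  queue [49, 22] -> pop 49, enqueue [46], visited so far: [13, 5, 29, 8, 18, 39, 23, 49]
  queue [22, 46] -> pop 22, enqueue [none], visited so far: [13, 5, 29, 8, 18, 39, 23, 49, 22]
  queue [46] -> pop 46, enqueue [none], visited so far: [13, 5, 29, 8, 18, 39, 23, 49, 22, 46]
Result: [13, 5, 29, 8, 18, 39, 23, 49, 22, 46]


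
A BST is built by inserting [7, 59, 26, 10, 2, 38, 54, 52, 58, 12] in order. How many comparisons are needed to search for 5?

Search path for 5: 7 -> 2
Found: False
Comparisons: 2


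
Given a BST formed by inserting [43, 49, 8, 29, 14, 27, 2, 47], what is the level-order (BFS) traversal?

Tree insertion order: [43, 49, 8, 29, 14, 27, 2, 47]
Tree (level-order array): [43, 8, 49, 2, 29, 47, None, None, None, 14, None, None, None, None, 27]
BFS from the root, enqueuing left then right child of each popped node:
  queue [43] -> pop 43, enqueue [8, 49], visited so far: [43]
  queue [8, 49] -> pop 8, enqueue [2, 29], visited so far: [43, 8]
  queue [49, 2, 29] -> pop 49, enqueue [47], visited so far: [43, 8, 49]
  queue [2, 29, 47] -> pop 2, enqueue [none], visited so far: [43, 8, 49, 2]
  queue [29, 47] -> pop 29, enqueue [14], visited so far: [43, 8, 49, 2, 29]
  queue [47, 14] -> pop 47, enqueue [none], visited so far: [43, 8, 49, 2, 29, 47]
  queue [14] -> pop 14, enqueue [27], visited so far: [43, 8, 49, 2, 29, 47, 14]
  queue [27] -> pop 27, enqueue [none], visited so far: [43, 8, 49, 2, 29, 47, 14, 27]
Result: [43, 8, 49, 2, 29, 47, 14, 27]


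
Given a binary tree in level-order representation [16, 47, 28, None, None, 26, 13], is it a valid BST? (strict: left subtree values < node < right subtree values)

Level-order array: [16, 47, 28, None, None, 26, 13]
Validate using subtree bounds (lo, hi): at each node, require lo < value < hi,
then recurse left with hi=value and right with lo=value.
Preorder trace (stopping at first violation):
  at node 16 with bounds (-inf, +inf): OK
  at node 47 with bounds (-inf, 16): VIOLATION
Node 47 violates its bound: not (-inf < 47 < 16).
Result: Not a valid BST


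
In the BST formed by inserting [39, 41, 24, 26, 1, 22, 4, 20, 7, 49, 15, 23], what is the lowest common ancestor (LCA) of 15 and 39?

Tree insertion order: [39, 41, 24, 26, 1, 22, 4, 20, 7, 49, 15, 23]
Tree (level-order array): [39, 24, 41, 1, 26, None, 49, None, 22, None, None, None, None, 4, 23, None, 20, None, None, 7, None, None, 15]
In a BST, the LCA of p=15, q=39 is the first node v on the
root-to-leaf path with p <= v <= q (go left if both < v, right if both > v).
Walk from root:
  at 39: 15 <= 39 <= 39, this is the LCA
LCA = 39


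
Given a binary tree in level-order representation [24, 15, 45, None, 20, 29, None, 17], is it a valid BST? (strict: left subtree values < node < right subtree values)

Level-order array: [24, 15, 45, None, 20, 29, None, 17]
Validate using subtree bounds (lo, hi): at each node, require lo < value < hi,
then recurse left with hi=value and right with lo=value.
Preorder trace (stopping at first violation):
  at node 24 with bounds (-inf, +inf): OK
  at node 15 with bounds (-inf, 24): OK
  at node 20 with bounds (15, 24): OK
  at node 17 with bounds (15, 20): OK
  at node 45 with bounds (24, +inf): OK
  at node 29 with bounds (24, 45): OK
No violation found at any node.
Result: Valid BST


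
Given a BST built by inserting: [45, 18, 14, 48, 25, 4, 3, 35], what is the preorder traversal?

Tree insertion order: [45, 18, 14, 48, 25, 4, 3, 35]
Tree (level-order array): [45, 18, 48, 14, 25, None, None, 4, None, None, 35, 3]
Preorder traversal: [45, 18, 14, 4, 3, 25, 35, 48]


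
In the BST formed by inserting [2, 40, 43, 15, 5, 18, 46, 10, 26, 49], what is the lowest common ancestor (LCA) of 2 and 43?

Tree insertion order: [2, 40, 43, 15, 5, 18, 46, 10, 26, 49]
Tree (level-order array): [2, None, 40, 15, 43, 5, 18, None, 46, None, 10, None, 26, None, 49]
In a BST, the LCA of p=2, q=43 is the first node v on the
root-to-leaf path with p <= v <= q (go left if both < v, right if both > v).
Walk from root:
  at 2: 2 <= 2 <= 43, this is the LCA
LCA = 2


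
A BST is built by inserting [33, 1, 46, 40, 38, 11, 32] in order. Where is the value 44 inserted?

Starting tree (level order): [33, 1, 46, None, 11, 40, None, None, 32, 38]
Insertion path: 33 -> 46 -> 40
Result: insert 44 as right child of 40
Final tree (level order): [33, 1, 46, None, 11, 40, None, None, 32, 38, 44]


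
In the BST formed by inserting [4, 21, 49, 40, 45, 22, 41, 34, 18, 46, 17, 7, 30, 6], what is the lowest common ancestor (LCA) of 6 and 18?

Tree insertion order: [4, 21, 49, 40, 45, 22, 41, 34, 18, 46, 17, 7, 30, 6]
Tree (level-order array): [4, None, 21, 18, 49, 17, None, 40, None, 7, None, 22, 45, 6, None, None, 34, 41, 46, None, None, 30]
In a BST, the LCA of p=6, q=18 is the first node v on the
root-to-leaf path with p <= v <= q (go left if both < v, right if both > v).
Walk from root:
  at 4: both 6 and 18 > 4, go right
  at 21: both 6 and 18 < 21, go left
  at 18: 6 <= 18 <= 18, this is the LCA
LCA = 18


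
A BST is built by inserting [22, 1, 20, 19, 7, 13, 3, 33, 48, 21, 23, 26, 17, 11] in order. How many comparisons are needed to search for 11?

Search path for 11: 22 -> 1 -> 20 -> 19 -> 7 -> 13 -> 11
Found: True
Comparisons: 7


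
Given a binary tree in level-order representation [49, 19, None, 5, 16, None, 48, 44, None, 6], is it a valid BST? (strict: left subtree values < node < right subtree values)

Level-order array: [49, 19, None, 5, 16, None, 48, 44, None, 6]
Validate using subtree bounds (lo, hi): at each node, require lo < value < hi,
then recurse left with hi=value and right with lo=value.
Preorder trace (stopping at first violation):
  at node 49 with bounds (-inf, +inf): OK
  at node 19 with bounds (-inf, 49): OK
  at node 5 with bounds (-inf, 19): OK
  at node 48 with bounds (5, 19): VIOLATION
Node 48 violates its bound: not (5 < 48 < 19).
Result: Not a valid BST


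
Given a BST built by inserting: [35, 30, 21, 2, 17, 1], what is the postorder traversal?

Tree insertion order: [35, 30, 21, 2, 17, 1]
Tree (level-order array): [35, 30, None, 21, None, 2, None, 1, 17]
Postorder traversal: [1, 17, 2, 21, 30, 35]


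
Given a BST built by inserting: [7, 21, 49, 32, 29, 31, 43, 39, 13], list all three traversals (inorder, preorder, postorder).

Tree insertion order: [7, 21, 49, 32, 29, 31, 43, 39, 13]
Tree (level-order array): [7, None, 21, 13, 49, None, None, 32, None, 29, 43, None, 31, 39]
Inorder (L, root, R): [7, 13, 21, 29, 31, 32, 39, 43, 49]
Preorder (root, L, R): [7, 21, 13, 49, 32, 29, 31, 43, 39]
Postorder (L, R, root): [13, 31, 29, 39, 43, 32, 49, 21, 7]


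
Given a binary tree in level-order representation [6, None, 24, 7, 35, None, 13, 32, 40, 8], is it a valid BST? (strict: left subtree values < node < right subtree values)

Level-order array: [6, None, 24, 7, 35, None, 13, 32, 40, 8]
Validate using subtree bounds (lo, hi): at each node, require lo < value < hi,
then recurse left with hi=value and right with lo=value.
Preorder trace (stopping at first violation):
  at node 6 with bounds (-inf, +inf): OK
  at node 24 with bounds (6, +inf): OK
  at node 7 with bounds (6, 24): OK
  at node 13 with bounds (7, 24): OK
  at node 8 with bounds (7, 13): OK
  at node 35 with bounds (24, +inf): OK
  at node 32 with bounds (24, 35): OK
  at node 40 with bounds (35, +inf): OK
No violation found at any node.
Result: Valid BST


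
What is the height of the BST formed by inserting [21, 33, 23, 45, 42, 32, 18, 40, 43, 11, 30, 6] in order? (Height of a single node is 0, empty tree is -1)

Insertion order: [21, 33, 23, 45, 42, 32, 18, 40, 43, 11, 30, 6]
Tree (level-order array): [21, 18, 33, 11, None, 23, 45, 6, None, None, 32, 42, None, None, None, 30, None, 40, 43]
Compute height bottom-up (empty subtree = -1):
  height(6) = 1 + max(-1, -1) = 0
  height(11) = 1 + max(0, -1) = 1
  height(18) = 1 + max(1, -1) = 2
  height(30) = 1 + max(-1, -1) = 0
  height(32) = 1 + max(0, -1) = 1
  height(23) = 1 + max(-1, 1) = 2
  height(40) = 1 + max(-1, -1) = 0
  height(43) = 1 + max(-1, -1) = 0
  height(42) = 1 + max(0, 0) = 1
  height(45) = 1 + max(1, -1) = 2
  height(33) = 1 + max(2, 2) = 3
  height(21) = 1 + max(2, 3) = 4
Height = 4


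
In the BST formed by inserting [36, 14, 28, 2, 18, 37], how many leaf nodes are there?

Tree built from: [36, 14, 28, 2, 18, 37]
Tree (level-order array): [36, 14, 37, 2, 28, None, None, None, None, 18]
Rule: A leaf has 0 children.
Per-node child counts:
  node 36: 2 child(ren)
  node 14: 2 child(ren)
  node 2: 0 child(ren)
  node 28: 1 child(ren)
  node 18: 0 child(ren)
  node 37: 0 child(ren)
Matching nodes: [2, 18, 37]
Count of leaf nodes: 3


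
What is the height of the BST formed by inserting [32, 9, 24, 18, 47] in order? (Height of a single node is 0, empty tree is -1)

Insertion order: [32, 9, 24, 18, 47]
Tree (level-order array): [32, 9, 47, None, 24, None, None, 18]
Compute height bottom-up (empty subtree = -1):
  height(18) = 1 + max(-1, -1) = 0
  height(24) = 1 + max(0, -1) = 1
  height(9) = 1 + max(-1, 1) = 2
  height(47) = 1 + max(-1, -1) = 0
  height(32) = 1 + max(2, 0) = 3
Height = 3


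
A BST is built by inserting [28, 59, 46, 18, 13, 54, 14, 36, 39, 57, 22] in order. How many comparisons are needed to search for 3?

Search path for 3: 28 -> 18 -> 13
Found: False
Comparisons: 3


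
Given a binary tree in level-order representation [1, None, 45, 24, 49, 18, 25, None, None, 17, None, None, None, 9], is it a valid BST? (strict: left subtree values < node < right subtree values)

Level-order array: [1, None, 45, 24, 49, 18, 25, None, None, 17, None, None, None, 9]
Validate using subtree bounds (lo, hi): at each node, require lo < value < hi,
then recurse left with hi=value and right with lo=value.
Preorder trace (stopping at first violation):
  at node 1 with bounds (-inf, +inf): OK
  at node 45 with bounds (1, +inf): OK
  at node 24 with bounds (1, 45): OK
  at node 18 with bounds (1, 24): OK
  at node 17 with bounds (1, 18): OK
  at node 9 with bounds (1, 17): OK
  at node 25 with bounds (24, 45): OK
  at node 49 with bounds (45, +inf): OK
No violation found at any node.
Result: Valid BST
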